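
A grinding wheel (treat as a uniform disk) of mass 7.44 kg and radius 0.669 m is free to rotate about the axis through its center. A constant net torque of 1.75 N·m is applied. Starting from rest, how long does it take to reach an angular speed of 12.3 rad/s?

t ≈ 11.7 s

I = ½MR² = (1/2)(7.44)(0.669)² = 1.665 kg·m².
α = τ/I = 1.75/1.665 = 1.051 rad/s².
ω = αt ⇒ t = ω/α = 12.3/1.051 = 11.70 s.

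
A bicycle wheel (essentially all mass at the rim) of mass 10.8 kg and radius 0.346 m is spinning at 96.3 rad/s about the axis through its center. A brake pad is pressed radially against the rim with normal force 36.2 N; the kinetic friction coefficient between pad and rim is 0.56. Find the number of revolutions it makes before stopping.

≈ 136 revolutions

I = MR² = (10.8)(0.346)² = 1.293 kg·m².
Friction force f = μN = (0.56)(36.2) = 20.27 N at the rim; torque magnitude τ = fR = 7.014 N·m, opposing ω.
|α| = τ/I = 7.014/1.293 = 5.425 rad/s² (deceleration).
ω² = ω₀² − 2|α|θ with ω = 0 ⇒ θ = ω₀²/(2|α|) = 854.7 rad = 136.0 rev.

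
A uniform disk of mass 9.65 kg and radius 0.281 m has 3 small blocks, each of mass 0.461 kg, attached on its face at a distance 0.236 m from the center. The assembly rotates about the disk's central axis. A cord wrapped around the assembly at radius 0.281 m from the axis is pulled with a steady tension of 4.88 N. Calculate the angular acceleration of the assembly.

α ≈ 2.99 rad/s²

I_disk = ½MR² = ½(9.65)(0.281)² = 0.3810 kg·m².
I_blocks = 3·m·r² = 3(0.461)(0.236)² = 0.07703 kg·m².
Total I = 0.4580 kg·m².
τ = F r = (4.88)(0.281) = 1.371 N·m.
α = τ/I = 1.371/0.4580 = 2.994 rad/s².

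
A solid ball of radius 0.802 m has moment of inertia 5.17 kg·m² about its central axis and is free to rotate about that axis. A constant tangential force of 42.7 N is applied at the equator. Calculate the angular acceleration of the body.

τ = F R = (42.7)(0.802) = 34.25 N·m.
Newton's second law for rotation, τ = Iα, gives α = τ/I = 34.25/5.170 = 6.624 rad/s².

α ≈ 6.62 rad/s²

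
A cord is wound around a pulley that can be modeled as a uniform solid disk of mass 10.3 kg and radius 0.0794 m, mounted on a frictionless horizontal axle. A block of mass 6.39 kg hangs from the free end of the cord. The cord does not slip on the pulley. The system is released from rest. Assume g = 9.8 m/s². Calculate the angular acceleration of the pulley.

I = ½MR² = (1/2)(10.3)(0.0794)² = 0.03247 kg·m².
Block: mg − T = ma. Pulley: TR = Iα. No-slip: a = αR, so T = (I/R²)a = 5.150·a.
Then mg = (m + 5.150)a, so a = (6.39)(9.8)/(6.39 + 5.150) = 5.427 m/s².
α = a/R = 5.427/0.0794 = 68.34 rad/s².

α ≈ 68.3 rad/s²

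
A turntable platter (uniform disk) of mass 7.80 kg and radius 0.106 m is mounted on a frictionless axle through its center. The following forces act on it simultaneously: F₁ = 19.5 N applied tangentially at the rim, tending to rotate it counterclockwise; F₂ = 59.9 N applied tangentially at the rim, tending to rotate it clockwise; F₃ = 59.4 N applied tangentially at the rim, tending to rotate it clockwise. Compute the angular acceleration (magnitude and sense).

I = ½MR² = (1/2)(7.80)(0.106)² = 0.04382 kg·m².
Taking counterclockwise as positive: τ₁ = +(19.5)(0.106) = +2.067 N·m; τ₂ = −(59.9)(0.106) = −6.349 N·m; τ₃ = −(59.4)(0.106) = −6.296 N·m.
Net torque τ = -10.58 N·m.
α = τ/I = -10.58/0.04382 = -241.4 rad/s².

α ≈ 241 rad/s², clockwise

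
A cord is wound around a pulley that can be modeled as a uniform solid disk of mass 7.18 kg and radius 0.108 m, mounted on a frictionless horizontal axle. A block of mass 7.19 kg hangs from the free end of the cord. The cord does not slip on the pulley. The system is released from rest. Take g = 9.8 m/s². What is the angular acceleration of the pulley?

α ≈ 60.5 rad/s²

I = ½MR² = (1/2)(7.18)(0.108)² = 0.04187 kg·m².
Block: mg − T = ma. Pulley: TR = Iα. No-slip: a = αR, so T = (I/R²)a = 3.590·a.
Then mg = (m + 3.590)a, so a = (7.19)(9.8)/(7.19 + 3.590) = 6.536 m/s².
α = a/R = 6.536/0.108 = 60.52 rad/s².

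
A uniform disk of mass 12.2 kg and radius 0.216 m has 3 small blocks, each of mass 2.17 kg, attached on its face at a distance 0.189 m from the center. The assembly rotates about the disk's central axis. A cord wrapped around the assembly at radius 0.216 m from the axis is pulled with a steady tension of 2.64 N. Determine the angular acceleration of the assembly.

I_disk = ½MR² = ½(12.2)(0.216)² = 0.2846 kg·m².
I_blocks = 3·m·r² = 3(2.17)(0.189)² = 0.2325 kg·m².
Total I = 0.5171 kg·m².
τ = F r = (2.64)(0.216) = 0.5702 N·m.
α = τ/I = 0.5702/0.5171 = 1.103 rad/s².

α ≈ 1.10 rad/s²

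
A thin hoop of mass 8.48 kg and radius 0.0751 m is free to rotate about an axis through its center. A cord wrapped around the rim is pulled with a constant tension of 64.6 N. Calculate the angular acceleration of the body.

α ≈ 101 rad/s²

I = MR² = (8.48)(0.0751)² = 0.04783 kg·m².
τ = F R = (64.6)(0.0751) = 4.851 N·m.
From τ = Iα: α = 4.851/0.04783 = 101.4 rad/s².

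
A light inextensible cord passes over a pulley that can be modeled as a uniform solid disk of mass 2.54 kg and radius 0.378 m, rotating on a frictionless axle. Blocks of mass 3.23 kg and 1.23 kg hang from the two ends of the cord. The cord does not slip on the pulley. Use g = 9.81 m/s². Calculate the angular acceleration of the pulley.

α ≈ 9.06 rad/s²

I = ½MR² = (1/2)(2.54)(0.378)² = 0.1815 kg·m².
Heavier block: m₁g − T₁ = m₁a. Lighter block: T₂ − m₂g = m₂a.
Pulley: (T₁ − T₂)R = Iα = I(a/R), so T₁ − T₂ = (I/R²)a = (1/2)M_p a = 1.270·a.
Adding the three: (m₁ − m₂)g = (m₁ + m₂ + 1.270)a, so a = (3.23 − 1.23)(9.81)/(3.23 + 1.23 + 1.270) = 3.424 m/s².
α = a/R = 3.424/0.378 = 9.058 rad/s².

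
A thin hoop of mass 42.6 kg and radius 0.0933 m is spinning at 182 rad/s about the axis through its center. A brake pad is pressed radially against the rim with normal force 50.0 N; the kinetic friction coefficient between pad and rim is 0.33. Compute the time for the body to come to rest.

I = MR² = (42.6)(0.0933)² = 0.3708 kg·m².
Friction force f = μN = (0.33)(50.0) = 16.50 N at the rim; torque magnitude τ = fR = 1.539 N·m, opposing ω.
|α| = τ/I = 1.539/0.3708 = 4.151 rad/s² (deceleration).
0 = ω₀ − |α|t ⇒ t = ω₀/|α| = 182/4.151 = 43.84 s.

t ≈ 43.8 s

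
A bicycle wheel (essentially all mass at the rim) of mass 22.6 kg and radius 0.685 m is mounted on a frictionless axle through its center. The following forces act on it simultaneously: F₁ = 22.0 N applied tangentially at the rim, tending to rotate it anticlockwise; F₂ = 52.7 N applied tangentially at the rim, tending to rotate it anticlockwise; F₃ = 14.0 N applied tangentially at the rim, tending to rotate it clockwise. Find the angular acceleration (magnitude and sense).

I = MR² = (22.6)(0.685)² = 10.60 kg·m².
Taking anticlockwise as positive: τ₁ = +(22.0)(0.685) = +15.07 N·m; τ₂ = +(52.7)(0.685) = +36.10 N·m; τ₃ = −(14.0)(0.685) = −9.590 N·m.
Net torque τ = 41.58 N·m.
α = τ/I = 41.58/10.60 = 3.921 rad/s².

α ≈ 3.92 rad/s², anticlockwise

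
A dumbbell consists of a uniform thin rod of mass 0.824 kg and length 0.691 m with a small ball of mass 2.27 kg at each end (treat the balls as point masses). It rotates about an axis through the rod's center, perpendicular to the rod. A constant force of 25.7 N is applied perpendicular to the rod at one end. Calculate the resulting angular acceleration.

I_rod = (1/12)ML² = (1/12)(0.824)(0.691)² = 0.03279 kg·m².
I_balls = 2·m·(L/2)² = 2(2.27)(0.3455)² = 0.5419 kg·m².
Total I = 0.5747 kg·m².
τ = F·(L/2) = (25.7)(0.345) = 8.879 N·m.
α = τ/I = 8.879/0.5747 = 15.45 rad/s².

α ≈ 15.4 rad/s²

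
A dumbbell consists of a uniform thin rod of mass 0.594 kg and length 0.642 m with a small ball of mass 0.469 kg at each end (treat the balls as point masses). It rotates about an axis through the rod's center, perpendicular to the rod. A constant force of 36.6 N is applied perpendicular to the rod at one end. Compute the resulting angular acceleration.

I_rod = (1/12)ML² = (1/12)(0.594)(0.642)² = 0.02040 kg·m².
I_balls = 2·m·(L/2)² = 2(0.469)(0.3210)² = 0.09665 kg·m².
Total I = 0.1171 kg·m².
τ = F·(L/2) = (36.6)(0.321) = 11.75 N·m.
α = τ/I = 11.75/0.1171 = 100.4 rad/s².

α ≈ 100 rad/s²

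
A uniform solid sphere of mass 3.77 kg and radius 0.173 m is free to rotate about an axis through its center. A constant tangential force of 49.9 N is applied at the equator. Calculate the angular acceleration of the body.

I = (2/5)MR² = (2/5)(3.77)(0.173)² = 0.04513 kg·m².
τ = F R = (49.9)(0.173) = 8.633 N·m.
Newton's second law for rotation, τ = Iα, gives α = τ/I = 8.633/0.04513 = 191.3 rad/s².

α ≈ 191 rad/s²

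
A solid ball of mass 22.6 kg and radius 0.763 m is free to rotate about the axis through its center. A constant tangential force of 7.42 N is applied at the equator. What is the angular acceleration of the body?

α ≈ 1.08 rad/s²

I = (2/5)MR² = (2/5)(22.6)(0.763)² = 5.263 kg·m².
τ = F R = (7.42)(0.763) = 5.661 N·m.
Newton's second law for rotation, τ = Iα, gives α = τ/I = 5.661/5.263 = 1.076 rad/s².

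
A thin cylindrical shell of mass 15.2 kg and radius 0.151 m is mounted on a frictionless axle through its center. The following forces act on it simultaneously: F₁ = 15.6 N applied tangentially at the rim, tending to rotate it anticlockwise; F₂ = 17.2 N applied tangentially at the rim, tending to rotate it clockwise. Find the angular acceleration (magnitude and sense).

α ≈ 0.697 rad/s², clockwise

I = MR² = (15.2)(0.151)² = 0.3466 kg·m².
Taking anticlockwise as positive: τ₁ = +(15.6)(0.151) = +2.356 N·m; τ₂ = −(17.2)(0.151) = −2.597 N·m.
Net torque τ = -0.2416 N·m.
α = τ/I = -0.2416/0.3466 = -0.6971 rad/s².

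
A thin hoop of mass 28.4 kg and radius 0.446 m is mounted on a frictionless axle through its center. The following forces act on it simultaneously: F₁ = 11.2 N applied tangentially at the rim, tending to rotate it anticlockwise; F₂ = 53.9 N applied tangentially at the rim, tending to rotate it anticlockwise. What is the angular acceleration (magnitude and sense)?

α ≈ 5.14 rad/s², anticlockwise

I = MR² = (28.4)(0.446)² = 5.649 kg·m².
Taking anticlockwise as positive: τ₁ = +(11.2)(0.446) = +4.995 N·m; τ₂ = +(53.9)(0.446) = +24.04 N·m.
Net torque τ = 29.03 N·m.
α = τ/I = 29.03/5.649 = 5.140 rad/s².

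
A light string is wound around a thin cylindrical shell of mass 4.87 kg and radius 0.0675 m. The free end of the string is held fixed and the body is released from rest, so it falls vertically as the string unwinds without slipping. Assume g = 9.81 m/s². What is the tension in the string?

T ≈ 23.9 N

Translation: Mg − T = Ma. Rotation about the center: TR = Iα with I = MR².
With a = αR: T = (I/R²)a = M a, so Mg = (1 + 1.000)Ma.
a = g/(1 + 1.000) = 9.81/2.000 = 4.905 m/s².
T = 1.000·M·a = (1.000)(4.87)(4.905) = 23.89 N.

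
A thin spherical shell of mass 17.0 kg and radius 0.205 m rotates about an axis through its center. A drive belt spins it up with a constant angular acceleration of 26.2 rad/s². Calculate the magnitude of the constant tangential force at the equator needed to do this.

F ≈ 60.9 N

I = (2/3)MR² = (2/3)(17.0)(0.205)² = 0.4763 kg·m².
The required torque is τ = Iα = (0.4763)(26.20) = 12.48 N·m.
A tangential force at the equator gives τ = FR, so F = τ/R = 12.48/0.205 = 60.87 N.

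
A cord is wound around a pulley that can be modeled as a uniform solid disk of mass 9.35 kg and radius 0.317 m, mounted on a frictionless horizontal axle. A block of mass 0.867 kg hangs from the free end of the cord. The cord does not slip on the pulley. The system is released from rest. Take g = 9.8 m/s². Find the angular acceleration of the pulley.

α ≈ 4.84 rad/s²

I = ½MR² = (1/2)(9.35)(0.317)² = 0.4698 kg·m².
Block: mg − T = ma. Pulley: TR = Iα. No-slip: a = αR, so T = (I/R²)a = 4.675·a.
Then mg = (m + 4.675)a, so a = (0.867)(9.8)/(0.867 + 4.675) = 1.533 m/s².
α = a/R = 1.533/0.317 = 4.836 rad/s².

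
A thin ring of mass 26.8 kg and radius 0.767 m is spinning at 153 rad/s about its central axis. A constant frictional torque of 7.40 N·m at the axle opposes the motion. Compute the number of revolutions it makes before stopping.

≈ 3970 revolutions

I = MR² = (26.8)(0.767)² = 15.77 kg·m².
The net torque has magnitude 7.40 N·m, opposing ω.
|α| = τ/I = 7.400/15.77 = 0.4694 rad/s² (deceleration).
ω² = ω₀² − 2|α|θ with ω = 0 ⇒ θ = ω₀²/(2|α|) = 24940 rad = 3969 rev.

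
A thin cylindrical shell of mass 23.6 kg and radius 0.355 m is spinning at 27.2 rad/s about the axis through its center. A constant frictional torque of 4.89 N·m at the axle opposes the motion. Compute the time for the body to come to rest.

I = MR² = (23.6)(0.355)² = 2.974 kg·m².
The net torque has magnitude 4.89 N·m, opposing ω.
|α| = τ/I = 4.890/2.974 = 1.644 rad/s² (deceleration).
0 = ω₀ − |α|t ⇒ t = ω₀/|α| = 27.2/1.644 = 16.54 s.

t ≈ 16.5 s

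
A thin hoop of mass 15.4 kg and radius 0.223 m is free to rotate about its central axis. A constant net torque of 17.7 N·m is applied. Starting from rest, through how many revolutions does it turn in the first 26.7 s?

≈ 1310 revolutions

I = MR² = (15.4)(0.223)² = 0.7658 kg·m².
α = τ/I = 17.7/0.7658 = 23.11 rad/s².
θ = ½αt² = ½(23.11)(26.7)² = 8238 rad.
Revolutions = θ/(2π) = 1311.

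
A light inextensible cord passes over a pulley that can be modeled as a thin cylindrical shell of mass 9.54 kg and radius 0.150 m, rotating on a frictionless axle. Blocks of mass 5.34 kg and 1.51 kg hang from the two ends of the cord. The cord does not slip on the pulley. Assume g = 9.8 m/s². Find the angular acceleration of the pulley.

I = MR² = (9.54)(0.150)² = 0.2146 kg·m².
Heavier block: m₁g − T₁ = m₁a. Lighter block: T₂ − m₂g = m₂a.
Pulley: (T₁ − T₂)R = Iα = I(a/R), so T₁ − T₂ = (I/R²)a = 1·M_p a = 9.540·a.
Adding the three: (m₁ − m₂)g = (m₁ + m₂ + 9.540)a, so a = (5.34 − 1.51)(9.8)/(5.34 + 1.51 + 9.540) = 2.290 m/s².
α = a/R = 2.290/0.150 = 15.27 rad/s².

α ≈ 15.3 rad/s²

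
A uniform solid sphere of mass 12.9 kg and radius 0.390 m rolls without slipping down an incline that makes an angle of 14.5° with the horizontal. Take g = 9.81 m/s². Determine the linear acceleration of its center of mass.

a ≈ 1.75 m/s²

Translation along the incline: Mg sinθ − f = Ma.
Rotation about the center: fR = Iα with I = (2/5)MR². No-slip gives a = αR, so f = (I/R²)a = (2/5)M a.
Substituting: Mg sinθ = (1 + 0.4000)Ma, so a = g sinθ/(1 + 0.4000) = (9.81) sin 14.5° / 1.400 = 1.754 m/s².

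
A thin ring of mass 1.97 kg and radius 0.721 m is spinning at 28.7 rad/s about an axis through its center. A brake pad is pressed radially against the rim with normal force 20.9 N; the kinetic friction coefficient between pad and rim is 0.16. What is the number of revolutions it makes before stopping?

I = MR² = (1.97)(0.721)² = 1.024 kg·m².
Friction force f = μN = (0.16)(20.9) = 3.344 N at the rim; torque magnitude τ = fR = 2.411 N·m, opposing ω.
|α| = τ/I = 2.411/1.024 = 2.354 rad/s² (deceleration).
ω² = ω₀² − 2|α|θ with ω = 0 ⇒ θ = ω₀²/(2|α|) = 174.9 rad = 27.84 rev.

≈ 27.8 revolutions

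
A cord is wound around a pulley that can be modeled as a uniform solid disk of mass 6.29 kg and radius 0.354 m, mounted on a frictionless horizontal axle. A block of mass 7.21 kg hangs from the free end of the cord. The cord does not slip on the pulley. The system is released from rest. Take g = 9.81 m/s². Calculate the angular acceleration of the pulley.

α ≈ 19.3 rad/s²

I = ½MR² = (1/2)(6.29)(0.354)² = 0.3941 kg·m².
Block: mg − T = ma. Pulley: TR = Iα. No-slip: a = αR, so T = (I/R²)a = 3.145·a.
Then mg = (m + 3.145)a, so a = (7.21)(9.81)/(7.21 + 3.145) = 6.831 m/s².
α = a/R = 6.831/0.354 = 19.30 rad/s².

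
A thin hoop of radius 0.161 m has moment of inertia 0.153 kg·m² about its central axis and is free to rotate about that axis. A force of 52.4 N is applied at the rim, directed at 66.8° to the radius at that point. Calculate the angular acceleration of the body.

α ≈ 50.7 rad/s²

Only the tangential component produces torque: τ = F R sinθ = (52.4)(0.161) sin 66.8° = 7.754 N·m.
From τ = Iα: α = 7.754/0.1530 = 50.68 rad/s².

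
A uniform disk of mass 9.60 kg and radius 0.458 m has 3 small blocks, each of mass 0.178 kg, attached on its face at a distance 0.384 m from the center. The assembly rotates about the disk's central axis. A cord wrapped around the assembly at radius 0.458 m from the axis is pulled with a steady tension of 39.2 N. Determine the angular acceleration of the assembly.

I_disk = ½MR² = ½(9.60)(0.458)² = 1.007 kg·m².
I_blocks = 3·m·r² = 3(0.178)(0.384)² = 0.07874 kg·m².
Total I = 1.086 kg·m².
τ = F r = (39.2)(0.458) = 17.95 N·m.
α = τ/I = 17.95/1.086 = 16.54 rad/s².

α ≈ 16.5 rad/s²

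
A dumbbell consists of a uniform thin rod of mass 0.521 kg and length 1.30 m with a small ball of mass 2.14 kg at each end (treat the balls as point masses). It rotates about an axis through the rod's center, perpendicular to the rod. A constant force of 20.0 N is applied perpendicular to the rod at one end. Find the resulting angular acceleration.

α ≈ 6.91 rad/s²

I_rod = (1/12)ML² = (1/12)(0.521)(1.30)² = 0.07337 kg·m².
I_balls = 2·m·(L/2)² = 2(2.14)(0.6500)² = 1.808 kg·m².
Total I = 1.882 kg·m².
τ = F·(L/2) = (20.0)(0.650) = 13.00 N·m.
α = τ/I = 13.00/1.882 = 6.909 rad/s².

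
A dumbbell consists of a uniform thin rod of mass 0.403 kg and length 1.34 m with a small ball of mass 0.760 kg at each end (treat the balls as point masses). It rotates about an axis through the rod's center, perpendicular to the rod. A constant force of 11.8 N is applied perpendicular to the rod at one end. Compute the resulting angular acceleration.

α ≈ 10.6 rad/s²

I_rod = (1/12)ML² = (1/12)(0.403)(1.34)² = 0.06030 kg·m².
I_balls = 2·m·(L/2)² = 2(0.760)(0.6700)² = 0.6823 kg·m².
Total I = 0.7426 kg·m².
τ = F·(L/2) = (11.8)(0.670) = 7.906 N·m.
α = τ/I = 7.906/0.7426 = 10.65 rad/s².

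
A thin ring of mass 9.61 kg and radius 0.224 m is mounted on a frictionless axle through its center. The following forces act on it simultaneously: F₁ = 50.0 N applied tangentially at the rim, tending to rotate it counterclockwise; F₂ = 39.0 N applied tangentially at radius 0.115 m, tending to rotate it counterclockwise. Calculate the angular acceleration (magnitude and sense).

I = MR² = (9.61)(0.224)² = 0.4822 kg·m².
Taking counterclockwise as positive: τ₁ = +(50.0)(0.224) = +11.20 N·m; τ₂ = +(39.0)(0.115) = +4.485 N·m.
Net torque τ = 15.69 N·m.
α = τ/I = 15.69/0.4822 = 32.53 rad/s².

α ≈ 32.5 rad/s², counterclockwise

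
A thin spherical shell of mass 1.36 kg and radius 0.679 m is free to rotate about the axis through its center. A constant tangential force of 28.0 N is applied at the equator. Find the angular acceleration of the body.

α ≈ 45.5 rad/s²

I = (2/3)MR² = (2/3)(1.36)(0.679)² = 0.4180 kg·m².
τ = F R = (28.0)(0.679) = 19.01 N·m.
Newton's second law for rotation, τ = Iα, gives α = τ/I = 19.01/0.4180 = 45.48 rad/s².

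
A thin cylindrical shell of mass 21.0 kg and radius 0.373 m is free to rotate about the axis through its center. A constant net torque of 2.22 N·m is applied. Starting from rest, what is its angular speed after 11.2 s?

ω ≈ 8.51 rad/s

I = MR² = (21.0)(0.373)² = 2.922 kg·m².
α = τ/I = 2.22/2.922 = 0.7598 rad/s².
ω = ω₀ + αt = 0 + (0.7598)(11.2) = 8.510 rad/s.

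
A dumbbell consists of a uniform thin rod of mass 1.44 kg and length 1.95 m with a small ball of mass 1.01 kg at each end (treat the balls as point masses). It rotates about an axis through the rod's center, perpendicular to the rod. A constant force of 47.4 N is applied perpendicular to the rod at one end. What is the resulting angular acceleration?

I_rod = (1/12)ML² = (1/12)(1.44)(1.95)² = 0.4563 kg·m².
I_balls = 2·m·(L/2)² = 2(1.01)(0.9750)² = 1.920 kg·m².
Total I = 2.377 kg·m².
τ = F·(L/2) = (47.4)(0.975) = 46.21 N·m.
α = τ/I = 46.21/2.377 = 19.45 rad/s².

α ≈ 19.4 rad/s²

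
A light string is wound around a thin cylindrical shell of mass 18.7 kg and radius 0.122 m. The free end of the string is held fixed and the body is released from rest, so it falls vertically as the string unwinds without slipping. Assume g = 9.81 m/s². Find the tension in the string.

Translation: Mg − T = Ma. Rotation about the center: TR = Iα with I = MR².
With a = αR: T = (I/R²)a = M a, so Mg = (1 + 1.000)Ma.
a = g/(1 + 1.000) = 9.81/2.000 = 4.905 m/s².
T = 1.000·M·a = (1.000)(18.7)(4.905) = 91.72 N.

T ≈ 91.7 N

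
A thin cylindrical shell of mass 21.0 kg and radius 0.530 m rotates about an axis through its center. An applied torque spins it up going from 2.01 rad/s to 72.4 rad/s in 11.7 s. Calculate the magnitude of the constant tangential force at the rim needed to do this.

I = MR² = (21.0)(0.530)² = 5.899 kg·m².
α = Δω/Δt = (72.4 − 2.01)/11.7 = 6.016 rad/s².
The required torque is τ = Iα = (5.899)(6.016) = 35.49 N·m.
A tangential force at the rim gives τ = FR, so F = τ/R = 35.49/0.530 = 66.96 N.

F ≈ 67.0 N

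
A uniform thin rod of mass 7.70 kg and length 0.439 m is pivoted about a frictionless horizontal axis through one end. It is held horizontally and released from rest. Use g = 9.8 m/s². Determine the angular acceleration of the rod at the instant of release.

About the pivot, I = (1/3)ML² = (1/3)(7.70)(0.439)² = 0.4947 kg·m².
The weight acts at the center, a distance L/2 = 0.2195 m from the pivot; τ = Mg(L/2) = 16.56 N·m.
α = τ/I = 16.56/0.4947 = 33.49 rad/s².

α ≈ 33.5 rad/s²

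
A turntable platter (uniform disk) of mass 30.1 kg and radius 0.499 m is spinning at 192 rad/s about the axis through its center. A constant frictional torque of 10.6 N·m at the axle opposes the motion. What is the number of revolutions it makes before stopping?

≈ 1040 revolutions

I = ½MR² = (1/2)(30.1)(0.499)² = 3.747 kg·m².
The net torque has magnitude 10.6 N·m, opposing ω.
|α| = τ/I = 10.60/3.747 = 2.829 rad/s² (deceleration).
ω² = ω₀² − 2|α|θ with ω = 0 ⇒ θ = ω₀²/(2|α|) = 6516 rad = 1037 rev.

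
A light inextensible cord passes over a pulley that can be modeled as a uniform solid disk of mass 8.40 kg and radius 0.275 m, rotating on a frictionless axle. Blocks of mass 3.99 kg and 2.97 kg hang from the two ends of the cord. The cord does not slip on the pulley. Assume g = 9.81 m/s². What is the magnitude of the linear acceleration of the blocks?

a ≈ 0.897 m/s²

I = ½MR² = (1/2)(8.40)(0.275)² = 0.3176 kg·m².
Heavier block: m₁g − T₁ = m₁a. Lighter block: T₂ − m₂g = m₂a.
Pulley: (T₁ − T₂)R = Iα = I(a/R), so T₁ − T₂ = (I/R²)a = (1/2)M_p a = 4.200·a.
Adding the three: (m₁ − m₂)g = (m₁ + m₂ + 4.200)a, so a = (3.99 − 2.97)(9.81)/(3.99 + 2.97 + 4.200) = 0.8966 m/s².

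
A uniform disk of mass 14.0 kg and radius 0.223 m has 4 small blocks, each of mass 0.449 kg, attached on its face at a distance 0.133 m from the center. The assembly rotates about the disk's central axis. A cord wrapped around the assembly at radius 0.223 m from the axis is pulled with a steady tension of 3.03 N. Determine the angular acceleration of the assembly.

α ≈ 1.78 rad/s²

I_disk = ½MR² = ½(14.0)(0.223)² = 0.3481 kg·m².
I_blocks = 4·m·r² = 4(0.449)(0.133)² = 0.03177 kg·m².
Total I = 0.3799 kg·m².
τ = F r = (3.03)(0.223) = 0.6757 N·m.
α = τ/I = 0.6757/0.3799 = 1.779 rad/s².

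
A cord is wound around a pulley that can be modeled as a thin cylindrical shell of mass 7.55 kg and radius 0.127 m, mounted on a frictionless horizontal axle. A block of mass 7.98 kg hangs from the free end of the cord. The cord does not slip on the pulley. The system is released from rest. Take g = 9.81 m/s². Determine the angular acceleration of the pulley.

α ≈ 39.7 rad/s²

I = MR² = (7.55)(0.127)² = 0.1218 kg·m².
Block: mg − T = ma. Pulley: TR = Iα. No-slip: a = αR, so T = (I/R²)a = 7.550·a.
Then mg = (m + 7.550)a, so a = (7.98)(9.81)/(7.98 + 7.550) = 5.041 m/s².
α = a/R = 5.041/0.127 = 39.69 rad/s².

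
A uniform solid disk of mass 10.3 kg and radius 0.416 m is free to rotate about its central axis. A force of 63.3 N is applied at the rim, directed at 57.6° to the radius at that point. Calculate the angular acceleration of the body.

I = ½MR² = (1/2)(10.3)(0.416)² = 0.8912 kg·m².
Only the tangential component produces torque: τ = F R sinθ = (63.3)(0.416) sin 57.6° = 22.23 N·m.
From τ = Iα: α = 22.23/0.8912 = 24.95 rad/s².

α ≈ 24.9 rad/s²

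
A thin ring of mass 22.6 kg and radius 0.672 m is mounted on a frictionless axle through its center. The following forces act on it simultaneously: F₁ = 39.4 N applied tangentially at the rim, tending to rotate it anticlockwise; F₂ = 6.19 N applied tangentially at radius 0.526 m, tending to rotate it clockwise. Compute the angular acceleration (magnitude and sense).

I = MR² = (22.6)(0.672)² = 10.21 kg·m².
Taking anticlockwise as positive: τ₁ = +(39.4)(0.672) = +26.48 N·m; τ₂ = −(6.19)(0.526) = −3.256 N·m.
Net torque τ = 23.22 N·m.
α = τ/I = 23.22/10.21 = 2.275 rad/s².

α ≈ 2.28 rad/s², anticlockwise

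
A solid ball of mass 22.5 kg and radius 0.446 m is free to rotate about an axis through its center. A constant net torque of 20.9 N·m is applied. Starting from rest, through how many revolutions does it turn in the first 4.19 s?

≈ 16.3 revolutions

I = (2/5)MR² = (2/5)(22.5)(0.446)² = 1.790 kg·m².
α = τ/I = 20.9/1.790 = 11.67 rad/s².
θ = ½αt² = ½(11.67)(4.19)² = 102.5 rad.
Revolutions = θ/(2π) = 16.31.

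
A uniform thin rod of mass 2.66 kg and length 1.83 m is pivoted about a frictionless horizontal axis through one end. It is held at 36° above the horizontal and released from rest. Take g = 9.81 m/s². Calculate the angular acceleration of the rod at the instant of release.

About the pivot, I = (1/3)ML² = (1/3)(2.66)(1.83)² = 2.969 kg·m².
The weight acts at the center, a distance L/2 = 0.9150 m from the pivot; τ = Mg(L/2) cos 36° = 19.32 N·m.
α = τ/I = 19.32/2.969 = 6.505 rad/s².

α ≈ 6.51 rad/s²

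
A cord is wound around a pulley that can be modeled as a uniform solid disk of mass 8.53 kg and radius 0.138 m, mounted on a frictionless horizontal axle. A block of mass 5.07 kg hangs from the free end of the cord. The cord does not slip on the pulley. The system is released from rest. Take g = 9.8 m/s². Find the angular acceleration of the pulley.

I = ½MR² = (1/2)(8.53)(0.138)² = 0.08122 kg·m².
Block: mg − T = ma. Pulley: TR = Iα. No-slip: a = αR, so T = (I/R²)a = 4.265·a.
Then mg = (m + 4.265)a, so a = (5.07)(9.8)/(5.07 + 4.265) = 5.323 m/s².
α = a/R = 5.323/0.138 = 38.57 rad/s².

α ≈ 38.6 rad/s²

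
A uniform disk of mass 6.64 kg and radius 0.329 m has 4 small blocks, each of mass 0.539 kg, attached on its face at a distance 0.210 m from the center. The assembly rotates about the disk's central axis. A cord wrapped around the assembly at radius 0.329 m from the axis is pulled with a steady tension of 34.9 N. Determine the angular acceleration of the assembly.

α ≈ 25.3 rad/s²

I_disk = ½MR² = ½(6.64)(0.329)² = 0.3594 kg·m².
I_blocks = 4·m·r² = 4(0.539)(0.210)² = 0.09508 kg·m².
Total I = 0.4544 kg·m².
τ = F r = (34.9)(0.329) = 11.48 N·m.
α = τ/I = 11.48/0.4544 = 25.27 rad/s².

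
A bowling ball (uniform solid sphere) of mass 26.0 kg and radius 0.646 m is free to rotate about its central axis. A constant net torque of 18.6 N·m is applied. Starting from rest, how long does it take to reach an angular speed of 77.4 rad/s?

I = (2/5)MR² = (2/5)(26.0)(0.646)² = 4.340 kg·m².
α = τ/I = 18.6/4.340 = 4.286 rad/s².
ω = αt ⇒ t = ω/α = 77.4/4.286 = 18.06 s.

t ≈ 18.1 s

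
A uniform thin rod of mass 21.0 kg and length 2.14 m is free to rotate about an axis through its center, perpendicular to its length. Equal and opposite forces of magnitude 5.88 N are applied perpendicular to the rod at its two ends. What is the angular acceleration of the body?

I = (1/12)ML² = (1/12)(21.0)(2.14)² = 8.014 kg·m².
The couple gives τ = F·(L/2) + F·(L/2) = F L = (5.88)(2.14) = 12.58 N·m.
From τ = Iα: α = 12.58/8.014 = 1.570 rad/s².

α ≈ 1.57 rad/s²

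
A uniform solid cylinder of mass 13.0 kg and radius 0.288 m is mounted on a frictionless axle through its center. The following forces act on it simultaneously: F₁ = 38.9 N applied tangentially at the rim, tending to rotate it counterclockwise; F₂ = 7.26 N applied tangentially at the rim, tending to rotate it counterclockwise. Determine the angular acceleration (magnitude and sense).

I = ½MR² = (1/2)(13.0)(0.288)² = 0.5391 kg·m².
Taking counterclockwise as positive: τ₁ = +(38.9)(0.288) = +11.20 N·m; τ₂ = +(7.26)(0.288) = +2.091 N·m.
Net torque τ = 13.29 N·m.
α = τ/I = 13.29/0.5391 = 24.66 rad/s².

α ≈ 24.7 rad/s², counterclockwise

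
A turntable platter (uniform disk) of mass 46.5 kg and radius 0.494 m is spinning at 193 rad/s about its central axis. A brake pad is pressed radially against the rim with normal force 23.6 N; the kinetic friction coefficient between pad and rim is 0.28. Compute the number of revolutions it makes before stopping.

≈ 5150 revolutions

I = ½MR² = (1/2)(46.5)(0.494)² = 5.674 kg·m².
Friction force f = μN = (0.28)(23.6) = 6.608 N at the rim; torque magnitude τ = fR = 3.264 N·m, opposing ω.
|α| = τ/I = 3.264/5.674 = 0.5753 rad/s² (deceleration).
ω² = ω₀² − 2|α|θ with ω = 0 ⇒ θ = ω₀²/(2|α|) = 32370 rad = 5152 rev.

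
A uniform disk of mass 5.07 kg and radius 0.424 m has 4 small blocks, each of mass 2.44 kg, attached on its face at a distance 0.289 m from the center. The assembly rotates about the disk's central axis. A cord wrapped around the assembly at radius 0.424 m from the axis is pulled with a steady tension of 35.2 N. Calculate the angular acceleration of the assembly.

α ≈ 11.7 rad/s²

I_disk = ½MR² = ½(5.07)(0.424)² = 0.4557 kg·m².
I_blocks = 4·m·r² = 4(2.44)(0.289)² = 0.8152 kg·m².
Total I = 1.271 kg·m².
τ = F r = (35.2)(0.424) = 14.92 N·m.
α = τ/I = 14.92/1.271 = 11.74 rad/s².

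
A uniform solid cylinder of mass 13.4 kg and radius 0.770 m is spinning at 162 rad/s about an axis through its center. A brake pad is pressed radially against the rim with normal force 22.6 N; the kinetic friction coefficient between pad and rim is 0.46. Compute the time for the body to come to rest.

t ≈ 80.4 s

I = ½MR² = (1/2)(13.4)(0.770)² = 3.972 kg·m².
Friction force f = μN = (0.46)(22.6) = 10.40 N at the rim; torque magnitude τ = fR = 8.005 N·m, opposing ω.
|α| = τ/I = 8.005/3.972 = 2.015 rad/s² (deceleration).
0 = ω₀ − |α|t ⇒ t = ω₀/|α| = 162/2.015 = 80.39 s.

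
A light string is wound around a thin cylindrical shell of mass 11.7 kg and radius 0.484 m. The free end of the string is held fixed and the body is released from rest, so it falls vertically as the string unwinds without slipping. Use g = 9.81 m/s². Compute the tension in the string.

Translation: Mg − T = Ma. Rotation about the center: TR = Iα with I = MR².
With a = αR: T = (I/R²)a = M a, so Mg = (1 + 1.000)Ma.
a = g/(1 + 1.000) = 9.81/2.000 = 4.905 m/s².
T = 1.000·M·a = (1.000)(11.7)(4.905) = 57.39 N.

T ≈ 57.4 N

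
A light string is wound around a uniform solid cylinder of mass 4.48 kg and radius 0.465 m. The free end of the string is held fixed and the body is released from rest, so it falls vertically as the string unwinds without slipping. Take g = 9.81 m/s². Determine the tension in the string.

T ≈ 14.6 N

Translation: Mg − T = Ma. Rotation about the center: TR = Iα with I = ½MR².
With a = αR: T = (I/R²)a = (1/2)M a, so Mg = (1 + 0.5000)Ma.
a = g/(1 + 0.5000) = 9.81/1.500 = 6.540 m/s².
T = 0.5000·M·a = (0.5000)(4.48)(6.540) = 14.65 N.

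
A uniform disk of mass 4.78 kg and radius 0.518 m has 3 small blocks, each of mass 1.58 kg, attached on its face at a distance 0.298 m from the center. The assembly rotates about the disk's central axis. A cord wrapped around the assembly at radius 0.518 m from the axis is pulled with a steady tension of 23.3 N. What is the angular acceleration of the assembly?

I_disk = ½MR² = ½(4.78)(0.518)² = 0.6413 kg·m².
I_blocks = 3·m·r² = 3(1.58)(0.298)² = 0.4209 kg·m².
Total I = 1.062 kg·m².
τ = F r = (23.3)(0.518) = 12.07 N·m.
α = τ/I = 12.07/1.062 = 11.36 rad/s².

α ≈ 11.4 rad/s²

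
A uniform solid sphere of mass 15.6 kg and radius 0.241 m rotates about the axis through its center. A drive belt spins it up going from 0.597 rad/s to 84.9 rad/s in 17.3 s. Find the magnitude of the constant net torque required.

I = (2/5)MR² = (2/5)(15.6)(0.241)² = 0.3624 kg·m².
α = Δω/Δt = (84.9 − 0.597)/17.3 = 4.873 rad/s².
τ = Iα = (0.3624)(4.873) = 1.766 N·m.

τ ≈ 1.77 N·m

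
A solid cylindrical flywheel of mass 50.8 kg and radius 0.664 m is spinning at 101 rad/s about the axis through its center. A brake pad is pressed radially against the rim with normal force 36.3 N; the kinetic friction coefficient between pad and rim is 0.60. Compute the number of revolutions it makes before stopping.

I = ½MR² = (1/2)(50.8)(0.664)² = 11.20 kg·m².
Friction force f = μN = (0.60)(36.3) = 21.78 N at the rim; torque magnitude τ = fR = 14.46 N·m, opposing ω.
|α| = τ/I = 14.46/11.20 = 1.291 rad/s² (deceleration).
ω² = ω₀² − 2|α|θ with ω = 0 ⇒ θ = ω₀²/(2|α|) = 3950 rad = 628.6 rev.

≈ 629 revolutions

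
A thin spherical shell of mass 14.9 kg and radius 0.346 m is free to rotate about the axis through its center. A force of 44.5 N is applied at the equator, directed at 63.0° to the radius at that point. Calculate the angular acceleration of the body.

I = (2/3)MR² = (2/3)(14.9)(0.346)² = 1.189 kg·m².
Only the tangential component produces torque: τ = F R sinθ = (44.5)(0.346) sin 63.0° = 13.72 N·m.
Newton's second law for rotation, τ = Iα, gives α = τ/I = 13.72/1.189 = 11.54 rad/s².

α ≈ 11.5 rad/s²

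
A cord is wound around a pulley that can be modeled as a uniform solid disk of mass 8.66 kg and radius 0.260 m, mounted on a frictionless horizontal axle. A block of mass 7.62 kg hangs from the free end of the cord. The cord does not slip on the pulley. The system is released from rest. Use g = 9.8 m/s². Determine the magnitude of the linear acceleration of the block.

a ≈ 6.25 m/s²

I = ½MR² = (1/2)(8.66)(0.260)² = 0.2927 kg·m².
Block: mg − T = ma. Pulley: TR = Iα. No-slip: a = αR, so T = (I/R²)a = 4.330·a.
Then mg = (m + 4.330)a, so a = (7.62)(9.8)/(7.62 + 4.330) = 6.249 m/s².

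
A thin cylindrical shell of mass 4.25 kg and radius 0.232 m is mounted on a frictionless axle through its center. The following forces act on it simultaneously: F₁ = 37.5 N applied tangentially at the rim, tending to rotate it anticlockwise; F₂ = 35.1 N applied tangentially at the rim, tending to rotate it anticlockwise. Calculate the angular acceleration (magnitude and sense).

α ≈ 73.6 rad/s², anticlockwise

I = MR² = (4.25)(0.232)² = 0.2288 kg·m².
Taking anticlockwise as positive: τ₁ = +(37.5)(0.232) = +8.700 N·m; τ₂ = +(35.1)(0.232) = +8.143 N·m.
Net torque τ = 16.84 N·m.
α = τ/I = 16.84/0.2288 = 73.63 rad/s².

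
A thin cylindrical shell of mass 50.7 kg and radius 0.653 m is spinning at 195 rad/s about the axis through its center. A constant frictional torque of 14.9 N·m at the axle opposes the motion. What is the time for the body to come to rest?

I = MR² = (50.7)(0.653)² = 21.62 kg·m².
The net torque has magnitude 14.9 N·m, opposing ω.
|α| = τ/I = 14.90/21.62 = 0.6892 rad/s² (deceleration).
0 = ω₀ − |α|t ⇒ t = ω₀/|α| = 195/0.6892 = 282.9 s.

t ≈ 283 s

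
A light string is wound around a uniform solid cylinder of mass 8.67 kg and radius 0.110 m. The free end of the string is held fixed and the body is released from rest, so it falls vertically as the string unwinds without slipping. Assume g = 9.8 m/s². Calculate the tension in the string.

T ≈ 28.3 N

Translation: Mg − T = Ma. Rotation about the center: TR = Iα with I = ½MR².
With a = αR: T = (I/R²)a = (1/2)M a, so Mg = (1 + 0.5000)Ma.
a = g/(1 + 0.5000) = 9.8/1.500 = 6.533 m/s².
T = 0.5000·M·a = (0.5000)(8.67)(6.533) = 28.32 N.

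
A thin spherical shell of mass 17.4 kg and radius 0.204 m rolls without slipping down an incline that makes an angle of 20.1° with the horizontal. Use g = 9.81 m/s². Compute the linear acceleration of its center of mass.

Translation along the incline: Mg sinθ − f = Ma.
Rotation about the center: fR = Iα with I = (2/3)MR². No-slip gives a = αR, so f = (I/R²)a = (2/3)M a.
Substituting: Mg sinθ = (1 + 0.6667)Ma, so a = g sinθ/(1 + 0.6667) = (9.81) sin 20.1° / 1.667 = 2.023 m/s².

a ≈ 2.02 m/s²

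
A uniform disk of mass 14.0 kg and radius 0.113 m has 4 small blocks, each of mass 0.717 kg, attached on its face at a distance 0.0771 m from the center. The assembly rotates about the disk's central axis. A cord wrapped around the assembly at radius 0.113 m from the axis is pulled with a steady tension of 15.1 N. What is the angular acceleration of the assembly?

I_disk = ½MR² = ½(14.0)(0.113)² = 0.08938 kg·m².
I_blocks = 4·m·r² = 4(0.717)(0.0771)² = 0.01705 kg·m².
Total I = 0.1064 kg·m².
τ = F r = (15.1)(0.113) = 1.706 N·m.
α = τ/I = 1.706/0.1064 = 16.03 rad/s².

α ≈ 16.0 rad/s²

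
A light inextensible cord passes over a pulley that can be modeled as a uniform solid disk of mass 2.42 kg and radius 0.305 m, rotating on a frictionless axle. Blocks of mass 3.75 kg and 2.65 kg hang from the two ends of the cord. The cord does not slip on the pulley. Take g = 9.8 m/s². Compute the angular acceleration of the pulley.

I = ½MR² = (1/2)(2.42)(0.305)² = 0.1126 kg·m².
Heavier block: m₁g − T₁ = m₁a. Lighter block: T₂ − m₂g = m₂a.
Pulley: (T₁ − T₂)R = Iα = I(a/R), so T₁ − T₂ = (I/R²)a = (1/2)M_p a = 1.210·a.
Adding the three: (m₁ − m₂)g = (m₁ + m₂ + 1.210)a, so a = (3.75 − 2.65)(9.8)/(3.75 + 2.65 + 1.210) = 1.417 m/s².
α = a/R = 1.417/0.305 = 4.644 rad/s².

α ≈ 4.64 rad/s²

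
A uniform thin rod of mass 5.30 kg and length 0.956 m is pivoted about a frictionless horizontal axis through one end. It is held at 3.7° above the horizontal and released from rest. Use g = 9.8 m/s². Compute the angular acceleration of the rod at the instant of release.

α ≈ 15.3 rad/s²

About the pivot, I = (1/3)ML² = (1/3)(5.30)(0.956)² = 1.615 kg·m².
The weight acts at the center, a distance L/2 = 0.4780 m from the pivot; τ = Mg(L/2) cos 3.7° = 24.78 N·m.
α = τ/I = 24.78/1.615 = 15.34 rad/s².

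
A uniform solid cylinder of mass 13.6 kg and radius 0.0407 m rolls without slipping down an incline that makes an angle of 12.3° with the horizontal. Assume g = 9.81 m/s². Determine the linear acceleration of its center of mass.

a ≈ 1.39 m/s²

Translation along the incline: Mg sinθ − f = Ma.
Rotation about the center: fR = Iα with I = ½MR². No-slip gives a = αR, so f = (I/R²)a = (1/2)M a.
Substituting: Mg sinθ = (1 + 0.5000)Ma, so a = g sinθ/(1 + 0.5000) = (9.81) sin 12.3° / 1.500 = 1.393 m/s².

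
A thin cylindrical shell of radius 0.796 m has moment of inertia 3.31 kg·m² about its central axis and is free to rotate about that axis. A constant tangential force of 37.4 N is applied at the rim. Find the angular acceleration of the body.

α ≈ 8.99 rad/s²

τ = F R = (37.4)(0.796) = 29.77 N·m.
Newton's second law for rotation, τ = Iα, gives α = τ/I = 29.77/3.310 = 8.994 rad/s².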